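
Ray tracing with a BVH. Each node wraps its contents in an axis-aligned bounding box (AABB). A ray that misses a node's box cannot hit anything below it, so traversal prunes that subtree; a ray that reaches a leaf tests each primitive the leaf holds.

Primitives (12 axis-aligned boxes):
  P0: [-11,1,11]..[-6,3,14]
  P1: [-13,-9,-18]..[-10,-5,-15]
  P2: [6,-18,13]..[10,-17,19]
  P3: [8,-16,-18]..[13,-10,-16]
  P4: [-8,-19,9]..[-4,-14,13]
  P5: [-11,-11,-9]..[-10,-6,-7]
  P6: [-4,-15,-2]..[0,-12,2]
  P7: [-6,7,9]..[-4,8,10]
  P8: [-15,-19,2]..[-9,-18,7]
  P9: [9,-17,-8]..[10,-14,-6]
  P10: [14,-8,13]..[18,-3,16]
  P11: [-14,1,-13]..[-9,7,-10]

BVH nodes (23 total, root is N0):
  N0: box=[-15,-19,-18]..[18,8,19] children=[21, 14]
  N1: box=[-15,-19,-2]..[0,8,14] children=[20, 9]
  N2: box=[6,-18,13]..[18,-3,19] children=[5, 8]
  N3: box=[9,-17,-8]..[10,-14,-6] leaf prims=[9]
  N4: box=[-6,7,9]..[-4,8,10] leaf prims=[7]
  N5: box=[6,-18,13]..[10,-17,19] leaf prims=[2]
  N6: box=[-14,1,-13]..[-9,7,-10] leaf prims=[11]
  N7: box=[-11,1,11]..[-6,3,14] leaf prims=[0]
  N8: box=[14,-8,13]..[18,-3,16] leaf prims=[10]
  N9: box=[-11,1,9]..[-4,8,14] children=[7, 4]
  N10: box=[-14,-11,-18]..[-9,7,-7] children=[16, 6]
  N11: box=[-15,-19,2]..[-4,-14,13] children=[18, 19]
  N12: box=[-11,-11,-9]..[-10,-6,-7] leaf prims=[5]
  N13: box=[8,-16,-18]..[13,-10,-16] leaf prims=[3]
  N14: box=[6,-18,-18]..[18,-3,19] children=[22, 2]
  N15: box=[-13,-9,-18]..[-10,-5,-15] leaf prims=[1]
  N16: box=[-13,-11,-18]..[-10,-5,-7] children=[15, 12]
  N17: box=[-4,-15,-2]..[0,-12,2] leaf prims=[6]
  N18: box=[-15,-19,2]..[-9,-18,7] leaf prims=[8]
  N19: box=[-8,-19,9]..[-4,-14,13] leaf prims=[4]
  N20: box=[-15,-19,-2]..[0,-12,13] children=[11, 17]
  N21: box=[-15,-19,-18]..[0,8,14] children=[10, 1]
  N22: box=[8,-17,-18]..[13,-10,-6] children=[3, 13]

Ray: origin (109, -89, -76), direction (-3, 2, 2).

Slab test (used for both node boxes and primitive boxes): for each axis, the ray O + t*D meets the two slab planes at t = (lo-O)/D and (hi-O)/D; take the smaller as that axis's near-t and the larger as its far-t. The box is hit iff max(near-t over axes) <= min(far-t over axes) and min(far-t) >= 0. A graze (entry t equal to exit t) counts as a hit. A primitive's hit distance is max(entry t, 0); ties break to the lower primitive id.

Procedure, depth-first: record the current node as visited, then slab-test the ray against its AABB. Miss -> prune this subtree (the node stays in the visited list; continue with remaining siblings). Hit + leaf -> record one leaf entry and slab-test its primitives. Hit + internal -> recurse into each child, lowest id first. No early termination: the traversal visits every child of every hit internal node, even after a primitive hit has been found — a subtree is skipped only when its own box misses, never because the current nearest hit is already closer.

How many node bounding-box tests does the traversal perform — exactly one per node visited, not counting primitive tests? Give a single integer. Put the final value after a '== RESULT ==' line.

Trace the traversal:
N0 x:[91/3,124/3] y:[35,97/2] z:[29,95/2] -> hit [35,124/3], descend [14, 21]
  N14 x:[91/3,103/3] y:[71/2,43] z:[29,95/2] -> miss, prune
  N21 x:[109/3,124/3] y:[35,97/2] z:[29,45] -> hit [109/3,124/3], descend [1, 10]
    N1 x:[109/3,124/3] y:[35,97/2] z:[37,45] -> hit [37,124/3], descend [9, 20]
      N9 x:[113/3,40] y:[45,97/2] z:[85/2,45] -> miss, prune
      N20 x:[109/3,124/3] y:[35,77/2] z:[37,89/2] -> hit [37,77/2], descend [11, 17]
        N11 x:[113/3,124/3] y:[35,75/2] z:[39,89/2] -> miss, prune
        N17 x:[109/3,113/3] y:[37,77/2] z:[37,39] -> hit [37,113/3] leaf, test {P6@t=37}
    N10 x:[118/3,41] y:[39,48] z:[29,69/2] -> miss, prune

Summary -> nodes [0, 14, 21, 1, 9, 20, 11, 17, 10]; box-tests=9; leaf-entries=1; first=P6

== RESULT ==
9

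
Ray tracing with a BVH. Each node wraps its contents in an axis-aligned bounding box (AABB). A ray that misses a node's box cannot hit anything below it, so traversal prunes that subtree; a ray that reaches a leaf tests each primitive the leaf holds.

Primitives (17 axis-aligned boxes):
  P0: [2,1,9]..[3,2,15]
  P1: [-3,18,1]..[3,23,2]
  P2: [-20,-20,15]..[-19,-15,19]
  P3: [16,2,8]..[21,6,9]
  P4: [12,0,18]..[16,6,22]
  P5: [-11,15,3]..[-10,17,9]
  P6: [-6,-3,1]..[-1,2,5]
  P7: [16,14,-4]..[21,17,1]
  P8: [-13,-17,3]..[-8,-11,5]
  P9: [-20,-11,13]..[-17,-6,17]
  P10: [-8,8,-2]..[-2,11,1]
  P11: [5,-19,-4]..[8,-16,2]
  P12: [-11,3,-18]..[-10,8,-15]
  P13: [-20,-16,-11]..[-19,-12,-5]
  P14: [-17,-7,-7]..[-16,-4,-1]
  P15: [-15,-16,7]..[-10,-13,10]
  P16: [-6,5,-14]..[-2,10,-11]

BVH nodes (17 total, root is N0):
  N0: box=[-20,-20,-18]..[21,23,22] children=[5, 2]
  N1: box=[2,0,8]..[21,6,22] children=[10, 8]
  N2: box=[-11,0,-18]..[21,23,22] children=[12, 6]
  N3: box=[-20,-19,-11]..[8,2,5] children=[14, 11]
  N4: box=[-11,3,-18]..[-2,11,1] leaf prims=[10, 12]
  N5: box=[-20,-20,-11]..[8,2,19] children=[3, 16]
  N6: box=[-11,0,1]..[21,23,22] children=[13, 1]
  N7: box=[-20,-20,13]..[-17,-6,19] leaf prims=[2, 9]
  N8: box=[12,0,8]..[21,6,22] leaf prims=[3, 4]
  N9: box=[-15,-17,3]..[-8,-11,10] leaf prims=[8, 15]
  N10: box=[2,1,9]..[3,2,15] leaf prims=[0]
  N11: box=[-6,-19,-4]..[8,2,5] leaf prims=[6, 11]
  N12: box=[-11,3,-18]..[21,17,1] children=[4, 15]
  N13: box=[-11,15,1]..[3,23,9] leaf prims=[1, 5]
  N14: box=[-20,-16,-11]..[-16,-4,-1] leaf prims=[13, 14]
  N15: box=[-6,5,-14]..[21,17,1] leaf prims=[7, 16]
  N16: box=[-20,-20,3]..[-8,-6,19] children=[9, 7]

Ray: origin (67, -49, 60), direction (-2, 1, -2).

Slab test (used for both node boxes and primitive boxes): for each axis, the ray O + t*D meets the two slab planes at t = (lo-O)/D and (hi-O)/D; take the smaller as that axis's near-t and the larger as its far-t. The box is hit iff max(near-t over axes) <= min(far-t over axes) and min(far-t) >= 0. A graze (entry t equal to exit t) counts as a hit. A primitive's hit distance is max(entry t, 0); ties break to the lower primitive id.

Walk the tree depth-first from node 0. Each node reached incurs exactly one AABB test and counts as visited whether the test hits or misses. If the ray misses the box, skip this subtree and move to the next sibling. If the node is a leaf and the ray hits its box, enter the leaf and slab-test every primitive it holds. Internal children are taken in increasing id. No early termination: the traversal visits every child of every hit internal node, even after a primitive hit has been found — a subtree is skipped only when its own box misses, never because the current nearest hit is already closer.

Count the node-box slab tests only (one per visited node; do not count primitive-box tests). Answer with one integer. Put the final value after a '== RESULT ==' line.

Trace the traversal:
N0 x:[23,87/2] y:[29,72] z:[19,39] -> hit [29,39], descend [2, 5]
  N2 x:[23,39] y:[49,72] z:[19,39] -> miss, prune
  N5 x:[59/2,87/2] y:[29,51] z:[41/2,71/2] -> hit [59/2,71/2], descend [3, 16]
    N3 x:[59/2,87/2] y:[30,51] z:[55/2,71/2] -> hit [30,71/2], descend [11, 14]
      N11 x:[59/2,73/2] y:[30,51] z:[55/2,32] -> hit [30,32] leaf, test {P6(miss), P11@t=30}
      N14 x:[83/2,87/2] y:[33,45] z:[61/2,71/2] -> miss, prune
    N16 x:[75/2,87/2] y:[29,43] z:[41/2,57/2] -> miss, prune

Visited [0, 2, 5, 3, 11, 14, 16]. Tests: 7 box, 1 leaf. Nearest: P11.

== RESULT ==
7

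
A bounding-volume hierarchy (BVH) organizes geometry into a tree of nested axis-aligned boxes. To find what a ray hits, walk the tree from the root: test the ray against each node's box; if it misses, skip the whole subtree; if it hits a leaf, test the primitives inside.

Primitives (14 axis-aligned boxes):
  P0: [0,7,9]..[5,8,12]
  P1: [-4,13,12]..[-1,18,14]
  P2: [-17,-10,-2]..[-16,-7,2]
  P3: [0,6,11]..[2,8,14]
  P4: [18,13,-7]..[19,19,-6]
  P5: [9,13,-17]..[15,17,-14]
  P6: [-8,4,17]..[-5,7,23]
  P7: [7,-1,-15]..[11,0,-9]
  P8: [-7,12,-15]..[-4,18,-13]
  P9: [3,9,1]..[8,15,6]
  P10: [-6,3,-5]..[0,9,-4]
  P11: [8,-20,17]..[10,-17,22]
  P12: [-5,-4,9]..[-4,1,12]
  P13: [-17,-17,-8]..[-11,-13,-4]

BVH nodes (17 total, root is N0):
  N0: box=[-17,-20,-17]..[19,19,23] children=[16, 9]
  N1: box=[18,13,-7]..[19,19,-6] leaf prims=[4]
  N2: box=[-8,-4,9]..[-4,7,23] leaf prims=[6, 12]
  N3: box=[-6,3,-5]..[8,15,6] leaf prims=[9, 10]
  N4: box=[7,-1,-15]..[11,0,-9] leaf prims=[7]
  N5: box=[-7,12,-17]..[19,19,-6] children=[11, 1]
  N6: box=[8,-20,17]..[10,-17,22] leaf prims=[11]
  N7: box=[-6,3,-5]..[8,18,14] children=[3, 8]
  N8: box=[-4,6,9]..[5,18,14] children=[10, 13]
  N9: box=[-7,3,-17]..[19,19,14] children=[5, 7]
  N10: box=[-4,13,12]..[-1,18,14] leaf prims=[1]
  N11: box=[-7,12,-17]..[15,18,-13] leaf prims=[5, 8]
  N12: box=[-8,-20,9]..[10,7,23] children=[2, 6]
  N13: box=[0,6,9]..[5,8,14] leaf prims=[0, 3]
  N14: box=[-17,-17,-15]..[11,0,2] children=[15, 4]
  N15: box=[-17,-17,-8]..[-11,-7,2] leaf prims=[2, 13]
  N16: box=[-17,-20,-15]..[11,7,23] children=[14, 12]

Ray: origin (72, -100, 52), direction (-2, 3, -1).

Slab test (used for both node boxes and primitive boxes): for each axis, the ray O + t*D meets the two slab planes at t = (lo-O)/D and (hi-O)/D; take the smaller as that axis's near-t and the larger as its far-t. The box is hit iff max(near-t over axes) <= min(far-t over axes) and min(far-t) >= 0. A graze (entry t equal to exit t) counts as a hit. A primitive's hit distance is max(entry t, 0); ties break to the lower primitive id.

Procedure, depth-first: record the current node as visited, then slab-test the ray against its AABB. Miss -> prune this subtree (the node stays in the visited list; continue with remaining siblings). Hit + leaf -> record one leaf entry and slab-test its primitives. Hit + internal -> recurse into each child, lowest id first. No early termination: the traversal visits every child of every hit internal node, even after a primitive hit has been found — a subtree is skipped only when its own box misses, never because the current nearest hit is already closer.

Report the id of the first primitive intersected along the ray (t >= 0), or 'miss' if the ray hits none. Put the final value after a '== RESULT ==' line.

Walk:
N0 x:[53/2,89/2] y:[80/3,119/3] z:[29,69] -> hit [29,119/3], descend [9, 16]
  N9 x:[53/2,79/2] y:[103/3,119/3] z:[38,69] -> hit [38,79/2], descend [5, 7]
    N5 x:[53/2,79/2] y:[112/3,119/3] z:[58,69] -> miss, prune
    N7 x:[32,39] y:[103/3,118/3] z:[38,57] -> hit [38,39], descend [3, 8]
      N3 x:[32,39] y:[103/3,115/3] z:[46,57] -> miss, prune
      N8 x:[67/2,38] y:[106/3,118/3] z:[38,43] -> hit [38,38], descend [10, 13]
        N10 x:[73/2,38] y:[113/3,118/3] z:[38,40] -> hit [38,38] leaf, test {P1@t=38}
        N13 x:[67/2,36] y:[106/3,36] z:[38,43] -> miss, prune
  N16 x:[61/2,89/2] y:[80/3,107/3] z:[29,67] -> hit [61/2,107/3], descend [12, 14]
    N12 x:[31,40] y:[80/3,107/3] z:[29,43] -> hit [31,107/3], descend [2, 6]
      N2 x:[38,40] y:[32,107/3] z:[29,43] -> miss, prune
      N6 x:[31,32] y:[80/3,83/3] z:[30,35] -> miss, prune
    N14 x:[61/2,89/2] y:[83/3,100/3] z:[50,67] -> miss, prune

Visited [0, 9, 5, 7, 3, 8, 10, 13, 16, 12, 2, 6, 14]. Tests: 13 box, 1 leaf. Nearest: P1.

== RESULT ==
1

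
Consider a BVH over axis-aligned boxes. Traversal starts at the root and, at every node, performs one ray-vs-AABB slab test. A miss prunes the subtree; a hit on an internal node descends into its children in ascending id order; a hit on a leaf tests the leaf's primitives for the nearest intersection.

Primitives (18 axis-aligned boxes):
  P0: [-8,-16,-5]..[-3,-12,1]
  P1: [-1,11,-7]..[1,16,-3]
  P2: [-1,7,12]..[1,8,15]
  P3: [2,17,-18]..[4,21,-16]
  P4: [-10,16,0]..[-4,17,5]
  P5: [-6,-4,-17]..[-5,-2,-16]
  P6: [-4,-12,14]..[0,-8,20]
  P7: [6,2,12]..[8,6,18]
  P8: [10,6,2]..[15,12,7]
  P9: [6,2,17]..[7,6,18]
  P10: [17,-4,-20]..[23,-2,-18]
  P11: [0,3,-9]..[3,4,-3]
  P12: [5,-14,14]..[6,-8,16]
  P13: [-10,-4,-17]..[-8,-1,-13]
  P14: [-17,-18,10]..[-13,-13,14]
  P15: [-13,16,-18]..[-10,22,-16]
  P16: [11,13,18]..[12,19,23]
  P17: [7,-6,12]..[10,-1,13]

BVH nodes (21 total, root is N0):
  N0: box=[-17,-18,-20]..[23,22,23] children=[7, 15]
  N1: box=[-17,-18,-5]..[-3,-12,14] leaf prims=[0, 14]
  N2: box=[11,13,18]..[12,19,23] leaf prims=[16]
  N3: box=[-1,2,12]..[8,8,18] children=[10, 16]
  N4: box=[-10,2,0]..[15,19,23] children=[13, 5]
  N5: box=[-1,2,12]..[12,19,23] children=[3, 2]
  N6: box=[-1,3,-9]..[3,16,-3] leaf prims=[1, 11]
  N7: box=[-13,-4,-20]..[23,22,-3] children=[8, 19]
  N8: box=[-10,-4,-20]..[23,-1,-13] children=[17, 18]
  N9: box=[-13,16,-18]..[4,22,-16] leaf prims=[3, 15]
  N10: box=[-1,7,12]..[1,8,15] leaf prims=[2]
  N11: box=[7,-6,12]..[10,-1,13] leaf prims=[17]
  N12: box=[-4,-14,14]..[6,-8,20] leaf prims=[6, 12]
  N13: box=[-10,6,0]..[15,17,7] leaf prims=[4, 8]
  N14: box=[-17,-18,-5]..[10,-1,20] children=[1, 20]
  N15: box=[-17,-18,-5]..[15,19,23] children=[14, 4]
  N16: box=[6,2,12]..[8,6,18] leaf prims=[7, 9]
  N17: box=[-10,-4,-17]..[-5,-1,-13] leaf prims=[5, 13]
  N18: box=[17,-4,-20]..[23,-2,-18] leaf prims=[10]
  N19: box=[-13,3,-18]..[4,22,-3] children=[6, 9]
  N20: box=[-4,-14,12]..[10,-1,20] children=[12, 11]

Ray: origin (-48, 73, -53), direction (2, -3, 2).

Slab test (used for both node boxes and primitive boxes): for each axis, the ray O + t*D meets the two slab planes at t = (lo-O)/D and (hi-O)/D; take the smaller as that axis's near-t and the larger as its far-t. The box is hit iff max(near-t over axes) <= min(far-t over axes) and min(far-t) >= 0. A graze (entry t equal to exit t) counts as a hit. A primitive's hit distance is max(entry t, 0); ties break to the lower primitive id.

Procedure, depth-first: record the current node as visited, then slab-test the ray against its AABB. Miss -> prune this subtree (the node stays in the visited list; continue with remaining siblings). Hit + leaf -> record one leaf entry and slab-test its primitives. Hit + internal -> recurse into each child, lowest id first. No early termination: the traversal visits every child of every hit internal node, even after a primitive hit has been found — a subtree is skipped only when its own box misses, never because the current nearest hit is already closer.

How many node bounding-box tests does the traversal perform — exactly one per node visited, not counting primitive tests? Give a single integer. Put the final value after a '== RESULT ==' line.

Trace the traversal:
N0 x:[31/2,71/2] y:[17,91/3] z:[33/2,38] -> hit [17,91/3], descend [7, 15]
  N7 x:[35/2,71/2] y:[17,77/3] z:[33/2,25] -> hit [35/2,25], descend [8, 19]
    N8 x:[19,71/2] y:[74/3,77/3] z:[33/2,20] -> miss, prune
    N19 x:[35/2,26] y:[17,70/3] z:[35/2,25] -> hit [35/2,70/3], descend [6, 9]
      N6 x:[47/2,51/2] y:[19,70/3] z:[22,25] -> miss, prune
      N9 x:[35/2,26] y:[17,19] z:[35/2,37/2] -> hit [35/2,37/2] leaf, test {P3(miss), P15@t=35/2}
  N15 x:[31/2,63/2] y:[18,91/3] z:[24,38] -> hit [24,91/3], descend [4, 14]
    N4 x:[19,63/2] y:[18,71/3] z:[53/2,38] -> miss, prune
    N14 x:[31/2,29] y:[74/3,91/3] z:[24,73/2] -> hit [74/3,29], descend [1, 20]
      N1 x:[31/2,45/2] y:[85/3,91/3] z:[24,67/2] -> miss, prune
      N20 x:[22,29] y:[74/3,29] z:[65/2,73/2] -> miss, prune

order=[0, 7, 8, 19, 6, 9, 15, 4, 14, 1, 20]  |boxes|=11  |leaves|=1  hit=P15

== RESULT ==
11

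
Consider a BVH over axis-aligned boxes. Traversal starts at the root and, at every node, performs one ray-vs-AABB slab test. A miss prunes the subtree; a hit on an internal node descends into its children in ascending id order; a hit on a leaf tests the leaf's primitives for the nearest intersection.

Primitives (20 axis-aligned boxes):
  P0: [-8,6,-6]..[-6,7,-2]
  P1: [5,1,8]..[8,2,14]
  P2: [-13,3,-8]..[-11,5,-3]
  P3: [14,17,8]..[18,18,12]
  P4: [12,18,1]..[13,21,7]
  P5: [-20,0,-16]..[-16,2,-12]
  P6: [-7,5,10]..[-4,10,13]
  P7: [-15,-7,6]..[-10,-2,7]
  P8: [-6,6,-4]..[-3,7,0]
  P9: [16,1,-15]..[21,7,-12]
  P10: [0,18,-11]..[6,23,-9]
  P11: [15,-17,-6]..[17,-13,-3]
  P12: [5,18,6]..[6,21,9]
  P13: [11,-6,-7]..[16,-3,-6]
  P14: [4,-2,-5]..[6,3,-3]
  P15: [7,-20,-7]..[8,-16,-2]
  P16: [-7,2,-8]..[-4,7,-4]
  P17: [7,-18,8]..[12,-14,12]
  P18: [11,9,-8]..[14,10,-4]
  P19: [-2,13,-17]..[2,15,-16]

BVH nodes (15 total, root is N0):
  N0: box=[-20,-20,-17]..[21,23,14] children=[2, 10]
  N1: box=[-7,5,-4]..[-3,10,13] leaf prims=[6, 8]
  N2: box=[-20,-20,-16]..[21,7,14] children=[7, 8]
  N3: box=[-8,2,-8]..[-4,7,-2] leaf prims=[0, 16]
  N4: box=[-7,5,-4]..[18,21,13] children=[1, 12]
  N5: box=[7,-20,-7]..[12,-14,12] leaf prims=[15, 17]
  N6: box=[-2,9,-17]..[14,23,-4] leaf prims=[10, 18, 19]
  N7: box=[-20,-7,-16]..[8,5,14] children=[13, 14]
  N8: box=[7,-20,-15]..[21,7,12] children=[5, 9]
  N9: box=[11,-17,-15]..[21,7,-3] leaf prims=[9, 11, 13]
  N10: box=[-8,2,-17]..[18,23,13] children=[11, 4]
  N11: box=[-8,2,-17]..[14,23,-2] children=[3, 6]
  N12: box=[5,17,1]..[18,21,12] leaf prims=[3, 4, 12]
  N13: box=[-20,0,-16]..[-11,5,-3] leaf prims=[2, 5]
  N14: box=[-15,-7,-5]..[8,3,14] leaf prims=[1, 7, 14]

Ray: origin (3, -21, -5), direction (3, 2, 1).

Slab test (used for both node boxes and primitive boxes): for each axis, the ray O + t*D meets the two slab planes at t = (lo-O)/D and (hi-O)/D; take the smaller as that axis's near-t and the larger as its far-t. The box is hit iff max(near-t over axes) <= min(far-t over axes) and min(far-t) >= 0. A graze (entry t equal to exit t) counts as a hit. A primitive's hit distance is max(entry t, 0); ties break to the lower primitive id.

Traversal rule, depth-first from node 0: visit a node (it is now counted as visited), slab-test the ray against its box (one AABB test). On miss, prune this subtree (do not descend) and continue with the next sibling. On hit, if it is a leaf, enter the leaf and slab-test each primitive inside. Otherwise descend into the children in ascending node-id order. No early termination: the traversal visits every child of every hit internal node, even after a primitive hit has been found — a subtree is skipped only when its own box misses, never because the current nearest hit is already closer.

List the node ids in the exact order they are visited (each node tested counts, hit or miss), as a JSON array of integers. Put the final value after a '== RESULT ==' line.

Traverse from the root:
N0 x:[-23/3,6] y:[1/2,22] z:[-12,19] -> hit [1/2,6], descend [2, 10]
  N2 x:[-23/3,6] y:[1/2,14] z:[-11,19] -> hit [1/2,6], descend [7, 8]
    N7 x:[-23/3,5/3] y:[7,13] z:[-11,19] -> miss, prune
    N8 x:[4/3,6] y:[1/2,14] z:[-10,17] -> hit [4/3,6], descend [5, 9]
      N5 x:[4/3,3] y:[1/2,7/2] z:[-2,17] -> hit [4/3,3] leaf, test {P15@t=4/3, P17(miss)}
      N9 x:[8/3,6] y:[2,14] z:[-10,2] -> miss, prune
  N10 x:[-11/3,5] y:[23/2,22] z:[-12,18] -> miss, prune

Summary -> nodes [0, 2, 7, 8, 5, 9, 10]; box-tests=7; leaf-entries=1; first=P15

== RESULT ==
[0, 2, 7, 8, 5, 9, 10]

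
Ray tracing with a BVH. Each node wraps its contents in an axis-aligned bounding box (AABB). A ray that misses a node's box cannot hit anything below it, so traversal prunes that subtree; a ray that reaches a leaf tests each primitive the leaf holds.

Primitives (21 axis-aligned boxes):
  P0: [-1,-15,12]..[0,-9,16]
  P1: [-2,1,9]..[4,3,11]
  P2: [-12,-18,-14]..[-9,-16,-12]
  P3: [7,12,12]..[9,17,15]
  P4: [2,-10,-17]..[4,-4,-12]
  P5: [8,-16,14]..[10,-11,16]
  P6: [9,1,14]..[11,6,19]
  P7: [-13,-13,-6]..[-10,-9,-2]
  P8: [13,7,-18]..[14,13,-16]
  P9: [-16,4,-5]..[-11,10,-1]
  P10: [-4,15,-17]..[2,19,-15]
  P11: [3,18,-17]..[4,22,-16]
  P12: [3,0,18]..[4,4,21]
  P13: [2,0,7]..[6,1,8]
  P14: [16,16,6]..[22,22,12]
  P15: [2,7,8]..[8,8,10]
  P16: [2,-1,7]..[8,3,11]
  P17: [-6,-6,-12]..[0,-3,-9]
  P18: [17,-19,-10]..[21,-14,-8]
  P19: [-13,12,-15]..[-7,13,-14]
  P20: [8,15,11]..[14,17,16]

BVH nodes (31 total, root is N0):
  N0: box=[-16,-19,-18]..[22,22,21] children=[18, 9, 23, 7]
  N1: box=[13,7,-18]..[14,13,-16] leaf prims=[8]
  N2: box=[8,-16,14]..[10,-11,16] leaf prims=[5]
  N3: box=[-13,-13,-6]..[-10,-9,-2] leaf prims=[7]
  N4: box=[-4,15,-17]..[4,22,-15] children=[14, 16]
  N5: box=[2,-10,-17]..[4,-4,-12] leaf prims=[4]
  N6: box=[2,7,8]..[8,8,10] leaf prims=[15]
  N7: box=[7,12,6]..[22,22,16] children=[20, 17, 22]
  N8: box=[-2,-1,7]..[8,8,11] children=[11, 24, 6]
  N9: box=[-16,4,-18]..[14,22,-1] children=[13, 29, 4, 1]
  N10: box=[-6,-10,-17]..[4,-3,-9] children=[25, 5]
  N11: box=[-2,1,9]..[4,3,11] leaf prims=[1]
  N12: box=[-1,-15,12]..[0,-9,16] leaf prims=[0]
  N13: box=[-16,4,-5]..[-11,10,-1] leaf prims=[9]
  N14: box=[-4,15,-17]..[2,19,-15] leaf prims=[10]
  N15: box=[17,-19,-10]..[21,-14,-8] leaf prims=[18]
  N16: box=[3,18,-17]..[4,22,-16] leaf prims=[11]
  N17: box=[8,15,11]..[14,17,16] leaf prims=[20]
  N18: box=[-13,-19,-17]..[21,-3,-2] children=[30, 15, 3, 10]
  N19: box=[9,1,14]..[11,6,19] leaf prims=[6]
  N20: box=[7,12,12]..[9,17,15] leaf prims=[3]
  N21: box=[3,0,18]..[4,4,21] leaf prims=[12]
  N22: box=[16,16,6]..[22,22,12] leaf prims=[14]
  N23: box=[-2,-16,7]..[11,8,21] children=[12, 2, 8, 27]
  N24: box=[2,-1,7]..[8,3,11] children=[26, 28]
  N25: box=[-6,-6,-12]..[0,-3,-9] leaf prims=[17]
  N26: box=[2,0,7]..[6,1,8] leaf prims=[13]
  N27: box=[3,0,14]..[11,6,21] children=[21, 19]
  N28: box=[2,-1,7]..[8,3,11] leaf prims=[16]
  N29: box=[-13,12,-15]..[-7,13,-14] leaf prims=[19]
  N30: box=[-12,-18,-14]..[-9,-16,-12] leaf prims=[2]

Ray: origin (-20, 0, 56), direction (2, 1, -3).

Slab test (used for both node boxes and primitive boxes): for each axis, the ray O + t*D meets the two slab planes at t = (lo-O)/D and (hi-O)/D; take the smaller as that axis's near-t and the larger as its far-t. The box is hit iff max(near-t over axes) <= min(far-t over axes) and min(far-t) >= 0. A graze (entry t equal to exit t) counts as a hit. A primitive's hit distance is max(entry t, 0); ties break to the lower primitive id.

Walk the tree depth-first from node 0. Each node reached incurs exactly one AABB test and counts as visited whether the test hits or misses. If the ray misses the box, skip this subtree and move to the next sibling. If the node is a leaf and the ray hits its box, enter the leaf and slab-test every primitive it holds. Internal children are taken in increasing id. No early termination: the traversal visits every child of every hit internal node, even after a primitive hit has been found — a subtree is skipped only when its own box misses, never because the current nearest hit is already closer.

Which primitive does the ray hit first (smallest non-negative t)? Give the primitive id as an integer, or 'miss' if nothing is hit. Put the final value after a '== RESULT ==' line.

Traverse from the root:
N0 x:[2,21] y:[-19,22] z:[35/3,74/3] -> hit [35/3,21], descend [7, 9, 18, 23]
  N7 x:[27/2,21] y:[12,22] z:[40/3,50/3] -> hit [27/2,50/3], descend [17, 20, 22]
    N17 x:[14,17] y:[15,17] z:[40/3,15] -> hit [15,15] leaf, test {P20@t=15}
    N20 x:[27/2,29/2] y:[12,17] z:[41/3,44/3] -> hit [41/3,29/2] leaf, test {P3@t=41/3}
    N22 x:[18,21] y:[16,22] z:[44/3,50/3] -> miss, prune
  N9 x:[2,17] y:[4,22] z:[19,74/3] -> miss, prune
  N18 x:[7/2,41/2] y:[-19,-3] z:[58/3,73/3] -> miss, prune
  N23 x:[9,31/2] y:[-16,8] z:[35/3,49/3] -> miss, prune

order=[0, 7, 17, 20, 22, 9, 18, 23]  |boxes|=8  |leaves|=2  hit=P3

== RESULT ==
3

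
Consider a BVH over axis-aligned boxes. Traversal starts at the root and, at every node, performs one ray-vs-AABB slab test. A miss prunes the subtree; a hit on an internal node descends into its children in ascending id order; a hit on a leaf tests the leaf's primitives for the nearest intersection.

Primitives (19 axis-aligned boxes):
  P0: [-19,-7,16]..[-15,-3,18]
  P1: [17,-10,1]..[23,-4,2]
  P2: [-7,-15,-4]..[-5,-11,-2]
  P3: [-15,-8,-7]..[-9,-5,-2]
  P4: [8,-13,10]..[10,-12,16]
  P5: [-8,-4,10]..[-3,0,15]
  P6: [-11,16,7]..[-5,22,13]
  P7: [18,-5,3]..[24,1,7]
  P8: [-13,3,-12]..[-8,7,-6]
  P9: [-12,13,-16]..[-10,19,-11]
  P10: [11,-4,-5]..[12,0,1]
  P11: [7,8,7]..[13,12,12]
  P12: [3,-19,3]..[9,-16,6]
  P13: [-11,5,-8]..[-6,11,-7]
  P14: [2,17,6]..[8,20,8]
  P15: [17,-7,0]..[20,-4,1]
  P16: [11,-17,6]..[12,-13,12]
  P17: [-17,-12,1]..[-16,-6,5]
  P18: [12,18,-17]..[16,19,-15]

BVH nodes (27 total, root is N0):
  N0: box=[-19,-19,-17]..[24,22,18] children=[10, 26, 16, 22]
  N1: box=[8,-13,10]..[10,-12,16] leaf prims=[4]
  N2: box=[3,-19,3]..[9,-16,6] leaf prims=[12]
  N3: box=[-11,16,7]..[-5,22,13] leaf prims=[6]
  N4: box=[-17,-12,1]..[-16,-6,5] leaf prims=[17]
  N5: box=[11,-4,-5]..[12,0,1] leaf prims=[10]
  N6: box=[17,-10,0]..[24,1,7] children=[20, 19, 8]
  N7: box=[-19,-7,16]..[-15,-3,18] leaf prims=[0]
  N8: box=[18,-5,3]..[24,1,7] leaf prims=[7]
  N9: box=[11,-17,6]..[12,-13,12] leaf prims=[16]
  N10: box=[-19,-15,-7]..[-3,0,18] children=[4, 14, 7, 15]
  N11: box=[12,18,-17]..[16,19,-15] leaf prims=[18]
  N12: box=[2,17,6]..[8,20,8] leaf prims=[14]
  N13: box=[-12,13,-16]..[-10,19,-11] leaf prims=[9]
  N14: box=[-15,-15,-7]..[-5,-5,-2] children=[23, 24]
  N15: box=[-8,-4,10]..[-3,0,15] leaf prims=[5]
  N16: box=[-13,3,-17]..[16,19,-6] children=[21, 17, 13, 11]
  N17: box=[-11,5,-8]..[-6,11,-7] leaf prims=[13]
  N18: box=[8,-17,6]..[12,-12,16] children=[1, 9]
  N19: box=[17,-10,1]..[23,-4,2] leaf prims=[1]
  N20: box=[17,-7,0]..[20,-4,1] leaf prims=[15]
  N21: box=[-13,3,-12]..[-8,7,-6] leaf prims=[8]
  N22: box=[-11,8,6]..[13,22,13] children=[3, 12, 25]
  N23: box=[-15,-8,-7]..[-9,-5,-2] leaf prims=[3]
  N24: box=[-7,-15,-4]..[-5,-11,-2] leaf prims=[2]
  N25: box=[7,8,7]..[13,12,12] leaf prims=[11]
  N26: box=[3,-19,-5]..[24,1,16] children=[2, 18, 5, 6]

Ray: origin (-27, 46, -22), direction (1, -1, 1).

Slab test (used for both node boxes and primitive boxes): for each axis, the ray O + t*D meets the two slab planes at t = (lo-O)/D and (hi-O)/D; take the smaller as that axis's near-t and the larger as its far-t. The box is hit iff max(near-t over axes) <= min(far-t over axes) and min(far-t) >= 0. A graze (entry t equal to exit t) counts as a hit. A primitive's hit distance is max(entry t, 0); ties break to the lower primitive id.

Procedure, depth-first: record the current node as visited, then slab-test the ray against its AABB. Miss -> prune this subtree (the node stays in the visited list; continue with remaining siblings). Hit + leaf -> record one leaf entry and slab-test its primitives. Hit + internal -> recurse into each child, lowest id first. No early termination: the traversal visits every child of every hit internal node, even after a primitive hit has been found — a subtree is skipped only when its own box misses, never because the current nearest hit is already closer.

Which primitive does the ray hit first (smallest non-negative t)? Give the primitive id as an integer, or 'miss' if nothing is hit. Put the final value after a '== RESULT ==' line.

Trace the traversal:
N0 x:[8,51] y:[24,65] z:[5,40] -> hit [24,40], descend [10, 16, 22, 26]
  N10 x:[8,24] y:[46,61] z:[15,40] -> miss, prune
  N16 x:[14,43] y:[27,43] z:[5,16] -> miss, prune
  N22 x:[16,40] y:[24,38] z:[28,35] -> hit [28,35], descend [3, 12, 25]
    N3 x:[16,22] y:[24,30] z:[29,35] -> miss, prune
    N12 x:[29,35] y:[26,29] z:[28,30] -> hit [29,29] leaf, test {P14@t=29}
    N25 x:[34,40] y:[34,38] z:[29,34] -> hit [34,34] leaf, test {P11@t=34}
  N26 x:[30,51] y:[45,65] z:[17,38] -> miss, prune

Summary -> nodes [0, 10, 16, 22, 3, 12, 25, 26]; box-tests=8; leaf-entries=2; first=P14

== RESULT ==
14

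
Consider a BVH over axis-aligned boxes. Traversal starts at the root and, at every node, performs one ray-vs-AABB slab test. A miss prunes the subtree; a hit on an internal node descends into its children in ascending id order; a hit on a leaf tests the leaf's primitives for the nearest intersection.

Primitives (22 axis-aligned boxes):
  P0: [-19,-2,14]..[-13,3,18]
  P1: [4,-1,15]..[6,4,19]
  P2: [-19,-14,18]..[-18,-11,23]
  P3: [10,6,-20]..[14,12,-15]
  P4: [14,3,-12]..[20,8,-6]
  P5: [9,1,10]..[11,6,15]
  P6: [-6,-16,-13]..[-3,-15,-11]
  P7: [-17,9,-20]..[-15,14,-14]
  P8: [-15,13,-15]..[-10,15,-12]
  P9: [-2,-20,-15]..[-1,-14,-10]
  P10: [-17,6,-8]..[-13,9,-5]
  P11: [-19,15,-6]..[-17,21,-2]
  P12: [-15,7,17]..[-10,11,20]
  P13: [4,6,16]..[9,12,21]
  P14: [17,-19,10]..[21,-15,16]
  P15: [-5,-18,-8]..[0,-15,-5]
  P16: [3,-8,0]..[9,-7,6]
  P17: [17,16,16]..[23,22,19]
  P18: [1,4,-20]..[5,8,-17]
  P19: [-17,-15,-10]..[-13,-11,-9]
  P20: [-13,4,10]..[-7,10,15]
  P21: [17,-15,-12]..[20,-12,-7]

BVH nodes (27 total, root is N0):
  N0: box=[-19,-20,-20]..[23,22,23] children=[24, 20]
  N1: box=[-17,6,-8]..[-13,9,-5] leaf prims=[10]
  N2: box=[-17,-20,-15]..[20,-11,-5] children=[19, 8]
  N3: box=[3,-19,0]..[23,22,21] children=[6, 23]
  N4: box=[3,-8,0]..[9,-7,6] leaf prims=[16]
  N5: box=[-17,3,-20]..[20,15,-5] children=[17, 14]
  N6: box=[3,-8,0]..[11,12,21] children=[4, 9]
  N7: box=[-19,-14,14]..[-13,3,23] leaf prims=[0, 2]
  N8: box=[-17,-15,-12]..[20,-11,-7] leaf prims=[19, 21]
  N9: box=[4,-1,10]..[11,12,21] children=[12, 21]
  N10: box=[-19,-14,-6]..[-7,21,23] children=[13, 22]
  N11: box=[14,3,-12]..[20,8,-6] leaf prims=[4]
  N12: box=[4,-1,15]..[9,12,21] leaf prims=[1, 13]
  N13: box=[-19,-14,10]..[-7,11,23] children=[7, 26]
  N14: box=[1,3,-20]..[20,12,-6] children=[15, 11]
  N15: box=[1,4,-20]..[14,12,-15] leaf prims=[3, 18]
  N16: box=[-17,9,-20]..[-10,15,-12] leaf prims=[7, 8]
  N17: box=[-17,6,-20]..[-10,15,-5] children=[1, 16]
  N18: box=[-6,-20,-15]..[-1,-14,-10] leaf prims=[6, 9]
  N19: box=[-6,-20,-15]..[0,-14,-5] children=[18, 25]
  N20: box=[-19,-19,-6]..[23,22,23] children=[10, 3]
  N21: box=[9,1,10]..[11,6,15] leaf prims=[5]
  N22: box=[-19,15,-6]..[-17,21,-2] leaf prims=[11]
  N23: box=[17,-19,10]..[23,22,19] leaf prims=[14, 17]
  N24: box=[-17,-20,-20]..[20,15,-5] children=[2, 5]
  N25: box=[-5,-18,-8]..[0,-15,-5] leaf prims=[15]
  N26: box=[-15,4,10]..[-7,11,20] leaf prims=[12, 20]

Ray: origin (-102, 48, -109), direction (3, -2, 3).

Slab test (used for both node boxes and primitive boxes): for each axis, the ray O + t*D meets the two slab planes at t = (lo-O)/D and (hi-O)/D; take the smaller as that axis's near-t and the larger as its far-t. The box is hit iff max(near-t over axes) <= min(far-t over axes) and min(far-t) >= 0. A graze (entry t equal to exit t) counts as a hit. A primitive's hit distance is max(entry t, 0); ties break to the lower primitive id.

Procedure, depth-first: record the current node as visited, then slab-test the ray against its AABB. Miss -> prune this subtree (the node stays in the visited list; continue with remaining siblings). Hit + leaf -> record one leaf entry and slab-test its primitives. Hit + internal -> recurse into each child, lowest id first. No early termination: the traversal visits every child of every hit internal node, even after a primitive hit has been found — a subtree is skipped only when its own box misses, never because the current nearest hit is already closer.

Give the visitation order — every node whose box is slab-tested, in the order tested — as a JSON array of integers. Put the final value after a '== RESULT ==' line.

Traverse from the root:
N0 x:[83/3,125/3] y:[13,34] z:[89/3,44] -> hit [89/3,34], descend [20, 24]
  N20 x:[83/3,125/3] y:[13,67/2] z:[103/3,44] -> miss, prune
  N24 x:[85/3,122/3] y:[33/2,34] z:[89/3,104/3] -> hit [89/3,34], descend [2, 5]
    N2 x:[85/3,122/3] y:[59/2,34] z:[94/3,104/3] -> hit [94/3,34], descend [8, 19]
      N8 x:[85/3,122/3] y:[59/2,63/2] z:[97/3,34] -> miss, prune
      N19 x:[32,34] y:[31,34] z:[94/3,104/3] -> hit [32,34], descend [18, 25]
        N18 x:[32,101/3] y:[31,34] z:[94/3,33] -> hit [32,33] leaf, test {P6@t=32, P9(miss)}
        N25 x:[97/3,34] y:[63/2,33] z:[101/3,104/3] -> miss, prune
    N5 x:[85/3,122/3] y:[33/2,45/2] z:[89/3,104/3] -> miss, prune

Visited [0, 20, 24, 2, 8, 19, 18, 25, 5]. Tests: 9 box, 1 leaf. Nearest: P6.

== RESULT ==
[0, 20, 24, 2, 8, 19, 18, 25, 5]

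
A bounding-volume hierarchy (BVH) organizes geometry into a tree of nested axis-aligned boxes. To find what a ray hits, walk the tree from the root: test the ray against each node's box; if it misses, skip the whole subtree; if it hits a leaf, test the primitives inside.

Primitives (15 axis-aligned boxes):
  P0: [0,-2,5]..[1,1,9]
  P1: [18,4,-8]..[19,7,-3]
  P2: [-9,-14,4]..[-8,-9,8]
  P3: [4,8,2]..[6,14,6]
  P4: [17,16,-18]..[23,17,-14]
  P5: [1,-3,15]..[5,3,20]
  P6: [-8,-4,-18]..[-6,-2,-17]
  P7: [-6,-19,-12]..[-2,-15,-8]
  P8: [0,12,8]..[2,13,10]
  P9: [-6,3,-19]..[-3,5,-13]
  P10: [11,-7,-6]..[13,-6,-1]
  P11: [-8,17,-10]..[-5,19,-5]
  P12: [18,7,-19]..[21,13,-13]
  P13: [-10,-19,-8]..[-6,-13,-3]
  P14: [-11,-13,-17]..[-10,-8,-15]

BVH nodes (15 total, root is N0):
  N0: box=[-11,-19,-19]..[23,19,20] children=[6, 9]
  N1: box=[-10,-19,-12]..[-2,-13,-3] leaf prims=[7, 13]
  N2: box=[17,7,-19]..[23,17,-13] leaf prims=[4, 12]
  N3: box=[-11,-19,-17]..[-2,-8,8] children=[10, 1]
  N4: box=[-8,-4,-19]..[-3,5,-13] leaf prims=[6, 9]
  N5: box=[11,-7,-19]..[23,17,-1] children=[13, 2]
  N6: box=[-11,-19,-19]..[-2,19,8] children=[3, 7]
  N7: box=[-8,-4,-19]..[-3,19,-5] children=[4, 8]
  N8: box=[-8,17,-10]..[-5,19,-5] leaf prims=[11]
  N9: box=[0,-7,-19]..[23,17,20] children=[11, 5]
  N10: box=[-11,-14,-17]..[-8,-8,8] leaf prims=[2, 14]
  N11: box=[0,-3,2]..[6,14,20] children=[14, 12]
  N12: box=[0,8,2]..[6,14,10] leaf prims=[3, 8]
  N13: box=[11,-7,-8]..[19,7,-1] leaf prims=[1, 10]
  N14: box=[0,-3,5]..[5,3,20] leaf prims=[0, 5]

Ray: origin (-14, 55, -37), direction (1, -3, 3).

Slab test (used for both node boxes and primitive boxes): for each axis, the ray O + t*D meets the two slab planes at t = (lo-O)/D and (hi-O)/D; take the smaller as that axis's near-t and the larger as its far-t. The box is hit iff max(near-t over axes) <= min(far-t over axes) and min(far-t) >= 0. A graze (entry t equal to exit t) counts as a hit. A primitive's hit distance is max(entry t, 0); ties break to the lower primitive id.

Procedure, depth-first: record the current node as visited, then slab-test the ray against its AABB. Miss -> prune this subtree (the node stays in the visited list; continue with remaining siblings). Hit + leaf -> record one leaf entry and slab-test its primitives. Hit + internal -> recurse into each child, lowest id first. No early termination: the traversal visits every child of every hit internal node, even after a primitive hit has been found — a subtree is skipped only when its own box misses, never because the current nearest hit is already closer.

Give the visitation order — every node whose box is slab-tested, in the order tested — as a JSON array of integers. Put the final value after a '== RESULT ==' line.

Walk:
N0 x:[3,37] y:[12,74/3] z:[6,19] -> hit [12,19], descend [6, 9]
  N6 x:[3,12] y:[12,74/3] z:[6,15] -> hit [12,12], descend [3, 7]
    N3 x:[3,12] y:[21,74/3] z:[20/3,15] -> miss, prune
    N7 x:[6,11] y:[12,59/3] z:[6,32/3] -> miss, prune
  N9 x:[14,37] y:[38/3,62/3] z:[6,19] -> hit [14,19], descend [5, 11]
    N5 x:[25,37] y:[38/3,62/3] z:[6,12] -> miss, prune
    N11 x:[14,20] y:[41/3,58/3] z:[13,19] -> hit [14,19], descend [12, 14]
      N12 x:[14,20] y:[41/3,47/3] z:[13,47/3] -> hit [14,47/3] leaf, test {P3(miss), P8(miss)}
      N14 x:[14,19] y:[52/3,58/3] z:[14,19] -> hit [52/3,19] leaf, test {P0(miss), P5@t=52/3}

9 AABB tests over nodes [0, 6, 3, 7, 9, 5, 11, 12, 14]; 2 leaves entered; closest P5.

== RESULT ==
[0, 6, 3, 7, 9, 5, 11, 12, 14]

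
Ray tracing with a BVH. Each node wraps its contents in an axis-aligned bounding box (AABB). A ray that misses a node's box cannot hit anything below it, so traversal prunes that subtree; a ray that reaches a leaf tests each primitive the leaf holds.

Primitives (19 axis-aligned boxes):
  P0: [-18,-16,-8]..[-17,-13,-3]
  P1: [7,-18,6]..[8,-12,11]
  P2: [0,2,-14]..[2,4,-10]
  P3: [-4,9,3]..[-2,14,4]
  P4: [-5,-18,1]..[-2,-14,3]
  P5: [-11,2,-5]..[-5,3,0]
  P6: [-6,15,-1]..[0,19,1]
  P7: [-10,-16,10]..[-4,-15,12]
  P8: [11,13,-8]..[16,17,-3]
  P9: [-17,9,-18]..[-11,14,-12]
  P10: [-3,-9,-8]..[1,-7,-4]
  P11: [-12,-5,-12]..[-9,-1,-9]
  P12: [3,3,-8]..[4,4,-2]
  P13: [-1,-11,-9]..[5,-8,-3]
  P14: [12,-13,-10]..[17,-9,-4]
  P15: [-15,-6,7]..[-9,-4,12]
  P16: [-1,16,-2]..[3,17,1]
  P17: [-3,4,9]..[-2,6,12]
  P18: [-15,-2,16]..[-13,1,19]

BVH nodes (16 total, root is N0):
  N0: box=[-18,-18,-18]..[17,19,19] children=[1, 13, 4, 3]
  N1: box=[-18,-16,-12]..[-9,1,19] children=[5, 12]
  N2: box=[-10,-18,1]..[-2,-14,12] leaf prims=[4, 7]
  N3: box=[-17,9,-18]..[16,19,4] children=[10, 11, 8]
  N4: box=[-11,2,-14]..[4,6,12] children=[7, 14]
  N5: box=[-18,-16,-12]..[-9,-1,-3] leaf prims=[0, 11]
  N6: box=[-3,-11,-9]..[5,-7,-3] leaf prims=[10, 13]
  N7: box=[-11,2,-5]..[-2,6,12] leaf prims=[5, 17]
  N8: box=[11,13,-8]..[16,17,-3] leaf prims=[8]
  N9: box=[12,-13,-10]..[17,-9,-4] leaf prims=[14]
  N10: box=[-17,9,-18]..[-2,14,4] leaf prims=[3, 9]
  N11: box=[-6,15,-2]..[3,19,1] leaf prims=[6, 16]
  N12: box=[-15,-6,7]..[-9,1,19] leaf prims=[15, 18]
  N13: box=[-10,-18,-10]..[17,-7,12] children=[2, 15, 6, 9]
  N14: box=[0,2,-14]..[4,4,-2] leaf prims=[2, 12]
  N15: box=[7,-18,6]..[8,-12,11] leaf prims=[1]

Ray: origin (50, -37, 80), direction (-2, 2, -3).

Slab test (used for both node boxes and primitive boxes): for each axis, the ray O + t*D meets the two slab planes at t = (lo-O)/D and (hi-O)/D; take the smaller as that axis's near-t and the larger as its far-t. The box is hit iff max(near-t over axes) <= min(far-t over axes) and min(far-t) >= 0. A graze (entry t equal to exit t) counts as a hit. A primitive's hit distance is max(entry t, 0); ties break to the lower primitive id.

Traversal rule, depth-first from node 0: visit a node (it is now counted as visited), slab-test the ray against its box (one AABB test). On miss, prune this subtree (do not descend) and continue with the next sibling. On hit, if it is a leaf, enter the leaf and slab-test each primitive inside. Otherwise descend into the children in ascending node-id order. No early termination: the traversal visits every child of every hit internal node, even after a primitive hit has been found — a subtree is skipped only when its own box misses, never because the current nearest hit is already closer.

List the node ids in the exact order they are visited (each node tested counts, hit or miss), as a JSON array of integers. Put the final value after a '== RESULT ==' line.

Trace the traversal:
N0 x:[33/2,34] y:[19/2,28] z:[61/3,98/3] -> hit [61/3,28], descend [1, 3, 4, 13]
  N1 x:[59/2,34] y:[21/2,19] z:[61/3,92/3] -> miss, prune
  N3 x:[17,67/2] y:[23,28] z:[76/3,98/3] -> hit [76/3,28], descend [8, 10, 11]
    N8 x:[17,39/2] y:[25,27] z:[83/3,88/3] -> miss, prune
    N10 x:[26,67/2] y:[23,51/2] z:[76/3,98/3] -> miss, prune
    N11 x:[47/2,28] y:[26,28] z:[79/3,82/3] -> hit [79/3,82/3] leaf, test {P6@t=79/3, P16(miss)}
  N4 x:[23,61/2] y:[39/2,43/2] z:[68/3,94/3] -> miss, prune
  N13 x:[33/2,30] y:[19/2,15] z:[68/3,30] -> miss, prune

Summary -> nodes [0, 1, 3, 8, 10, 11, 4, 13]; box-tests=8; leaf-entries=1; first=P6

== RESULT ==
[0, 1, 3, 8, 10, 11, 4, 13]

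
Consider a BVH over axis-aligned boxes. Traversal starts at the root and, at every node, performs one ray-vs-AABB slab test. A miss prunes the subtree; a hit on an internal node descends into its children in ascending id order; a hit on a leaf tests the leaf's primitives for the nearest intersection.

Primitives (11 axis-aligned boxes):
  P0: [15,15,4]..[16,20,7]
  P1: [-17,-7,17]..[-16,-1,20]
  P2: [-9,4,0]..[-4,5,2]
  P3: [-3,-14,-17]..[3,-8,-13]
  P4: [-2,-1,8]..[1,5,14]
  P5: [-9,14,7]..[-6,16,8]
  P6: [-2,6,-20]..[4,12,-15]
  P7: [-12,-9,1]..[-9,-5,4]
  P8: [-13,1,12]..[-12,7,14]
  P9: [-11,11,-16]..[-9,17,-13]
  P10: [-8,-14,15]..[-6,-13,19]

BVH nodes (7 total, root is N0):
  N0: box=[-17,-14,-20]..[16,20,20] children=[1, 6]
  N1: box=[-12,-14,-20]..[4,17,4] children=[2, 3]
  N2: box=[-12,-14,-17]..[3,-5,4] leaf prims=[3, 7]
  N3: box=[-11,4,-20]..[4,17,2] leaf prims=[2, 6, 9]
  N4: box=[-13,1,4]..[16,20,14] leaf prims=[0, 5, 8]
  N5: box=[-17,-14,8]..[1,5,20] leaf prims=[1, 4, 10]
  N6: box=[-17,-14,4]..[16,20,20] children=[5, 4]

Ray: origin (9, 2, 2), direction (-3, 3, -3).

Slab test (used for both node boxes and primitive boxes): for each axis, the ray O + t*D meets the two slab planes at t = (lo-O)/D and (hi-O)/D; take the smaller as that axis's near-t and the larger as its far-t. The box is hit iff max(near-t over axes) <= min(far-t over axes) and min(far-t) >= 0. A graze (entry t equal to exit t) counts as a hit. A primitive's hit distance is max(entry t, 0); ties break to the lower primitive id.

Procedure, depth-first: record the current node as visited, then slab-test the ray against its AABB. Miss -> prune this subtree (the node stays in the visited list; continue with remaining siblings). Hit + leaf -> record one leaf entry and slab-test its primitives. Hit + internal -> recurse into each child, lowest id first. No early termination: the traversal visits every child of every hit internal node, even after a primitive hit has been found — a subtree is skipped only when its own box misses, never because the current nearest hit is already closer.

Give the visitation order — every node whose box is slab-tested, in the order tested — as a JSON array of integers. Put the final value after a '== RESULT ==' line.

Walk:
N0 x:[-7/3,26/3] y:[-16/3,6] z:[-6,22/3] -> hit [-7/3,6], descend [1, 6]
  N1 x:[5/3,7] y:[-16/3,5] z:[-2/3,22/3] -> hit [5/3,5], descend [2, 3]
    N2 x:[2,7] y:[-16/3,-7/3] z:[-2/3,19/3] -> miss, prune
    N3 x:[5/3,20/3] y:[2/3,5] z:[0,22/3] -> hit [5/3,5] leaf, test {P2(miss), P6(miss), P9(miss)}
  N6 x:[-7/3,26/3] y:[-16/3,6] z:[-6,-2/3] -> miss, prune

order=[0, 1, 2, 3, 6]  |boxes|=5  |leaves|=1  hit=miss

== RESULT ==
[0, 1, 2, 3, 6]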